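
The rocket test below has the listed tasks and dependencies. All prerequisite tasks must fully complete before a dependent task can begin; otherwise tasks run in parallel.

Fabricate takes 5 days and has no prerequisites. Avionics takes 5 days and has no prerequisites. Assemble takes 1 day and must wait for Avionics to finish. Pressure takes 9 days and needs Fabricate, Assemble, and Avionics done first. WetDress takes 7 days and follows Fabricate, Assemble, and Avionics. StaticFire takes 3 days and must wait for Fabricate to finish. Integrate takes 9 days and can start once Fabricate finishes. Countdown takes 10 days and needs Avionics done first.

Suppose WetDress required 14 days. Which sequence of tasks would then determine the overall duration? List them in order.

Actual critical path: Avionics→Assemble→Pressure = 5+1+9 = 15 ⇒ 15 days.
WetDress has 2 days of float (longest path through it is 13).
Now Avionics→Assemble→WetDress = 5+1+14 = 20 is longest, so the finish becomes 20 days.

Avionics, Assemble, WetDress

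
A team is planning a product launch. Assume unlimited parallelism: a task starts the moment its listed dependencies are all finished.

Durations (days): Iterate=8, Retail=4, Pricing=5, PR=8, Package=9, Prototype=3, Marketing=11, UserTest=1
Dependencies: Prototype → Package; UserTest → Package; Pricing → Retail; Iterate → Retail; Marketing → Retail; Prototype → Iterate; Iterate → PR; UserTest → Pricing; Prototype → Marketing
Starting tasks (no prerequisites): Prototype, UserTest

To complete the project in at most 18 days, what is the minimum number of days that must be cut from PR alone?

Current finish: 19 days; target: 18.
PR is on every critical path, so each day cut from PR cuts the finish by one (this holds down to a finish of 18).
Need 19 − 18 = 1 day off PR → PR becomes 7 days, finish becomes 18.

1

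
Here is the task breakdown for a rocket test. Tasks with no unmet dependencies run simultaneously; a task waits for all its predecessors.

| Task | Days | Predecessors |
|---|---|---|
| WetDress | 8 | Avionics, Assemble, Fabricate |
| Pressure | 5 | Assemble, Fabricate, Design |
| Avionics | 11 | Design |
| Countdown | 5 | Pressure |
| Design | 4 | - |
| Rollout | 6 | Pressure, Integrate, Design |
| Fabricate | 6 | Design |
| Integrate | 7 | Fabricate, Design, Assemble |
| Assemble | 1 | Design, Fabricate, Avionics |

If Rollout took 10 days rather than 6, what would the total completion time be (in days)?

33

The binding path is Design→Avionics→Assemble→Integrate→Rollout = 4+11+1+7+6 = 29; finish at 29 days.
Rollout is on the critical path; changing it to 10 makes that path 33 days.
That remains the longest chain; total 33 days.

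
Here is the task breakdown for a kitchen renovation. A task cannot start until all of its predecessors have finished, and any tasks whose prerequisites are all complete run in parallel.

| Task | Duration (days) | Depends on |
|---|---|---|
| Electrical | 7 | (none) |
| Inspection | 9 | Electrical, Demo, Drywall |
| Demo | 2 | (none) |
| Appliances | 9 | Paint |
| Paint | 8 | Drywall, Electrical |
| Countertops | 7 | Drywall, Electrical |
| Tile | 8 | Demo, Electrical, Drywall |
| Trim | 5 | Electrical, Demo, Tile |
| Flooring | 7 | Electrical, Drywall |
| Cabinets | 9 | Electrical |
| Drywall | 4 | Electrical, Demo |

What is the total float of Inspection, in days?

8

The longest chain is Electrical→Drywall→Paint→Appliances = 7+4+8+9 = 28; overall finish 28 days.
Inspection finishes as early as 20 and must finish by 28.
Float = 28 − 20 = 8.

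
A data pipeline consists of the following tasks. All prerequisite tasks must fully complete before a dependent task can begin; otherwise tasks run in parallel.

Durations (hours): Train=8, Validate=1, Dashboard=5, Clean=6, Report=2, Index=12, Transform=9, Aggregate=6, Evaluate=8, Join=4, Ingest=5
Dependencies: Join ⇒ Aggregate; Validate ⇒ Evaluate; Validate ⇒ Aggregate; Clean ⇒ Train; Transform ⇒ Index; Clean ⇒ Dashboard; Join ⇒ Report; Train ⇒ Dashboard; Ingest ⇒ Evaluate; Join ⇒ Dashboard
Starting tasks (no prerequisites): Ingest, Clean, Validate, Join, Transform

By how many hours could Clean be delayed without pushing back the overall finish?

Critical path: Transform→Index = 9+12 = 21, so the finish is 21 hours.
Longest path through Clean: 19 hours (earliest finish 6, latest finish 8).
Float = 21 − 19 = 2.

2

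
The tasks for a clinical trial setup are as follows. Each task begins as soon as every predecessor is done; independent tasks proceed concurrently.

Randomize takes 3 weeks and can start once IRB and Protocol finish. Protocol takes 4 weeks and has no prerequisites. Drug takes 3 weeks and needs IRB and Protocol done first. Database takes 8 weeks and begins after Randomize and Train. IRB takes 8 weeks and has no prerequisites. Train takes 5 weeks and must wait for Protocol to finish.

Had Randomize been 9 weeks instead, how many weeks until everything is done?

25

As given, the longest chain is IRB→Randomize→Database = 8+3+8 = 19, so the finish is 19 weeks.
Randomize is on the critical path; changing it to 9 makes that path 25 weeks.
No other chain overtakes it, so the finish is 25 weeks.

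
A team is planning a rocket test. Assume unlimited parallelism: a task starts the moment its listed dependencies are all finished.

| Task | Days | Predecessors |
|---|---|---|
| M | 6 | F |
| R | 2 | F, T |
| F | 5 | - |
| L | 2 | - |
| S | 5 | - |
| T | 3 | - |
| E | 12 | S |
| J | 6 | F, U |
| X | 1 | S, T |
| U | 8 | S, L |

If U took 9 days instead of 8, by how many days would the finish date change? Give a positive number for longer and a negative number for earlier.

1

Critical path before the change: S→U→J = 5+8+6 = 19 giving 19 days.
U is on the critical path; changing it to 9 makes that path 20 days.
The critical path is still S→U→J; finish is now 20 days.
Change in finish: 20 − 19 = +1 days.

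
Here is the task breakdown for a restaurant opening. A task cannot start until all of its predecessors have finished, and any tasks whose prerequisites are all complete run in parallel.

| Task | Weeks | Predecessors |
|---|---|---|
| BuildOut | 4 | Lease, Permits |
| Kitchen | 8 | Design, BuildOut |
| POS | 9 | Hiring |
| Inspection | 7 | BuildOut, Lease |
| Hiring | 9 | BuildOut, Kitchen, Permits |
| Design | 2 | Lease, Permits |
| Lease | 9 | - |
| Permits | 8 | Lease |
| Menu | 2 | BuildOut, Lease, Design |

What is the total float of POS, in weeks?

The longest chain is Lease→Permits→BuildOut→Kitchen→Hiring→POS = 9+8+4+8+9+9 = 47; overall finish 47 weeks.
Longest path through POS: 47 weeks (earliest finish 47, latest finish 47).
So POS can slip 47 − 47 = 0 weeks.

0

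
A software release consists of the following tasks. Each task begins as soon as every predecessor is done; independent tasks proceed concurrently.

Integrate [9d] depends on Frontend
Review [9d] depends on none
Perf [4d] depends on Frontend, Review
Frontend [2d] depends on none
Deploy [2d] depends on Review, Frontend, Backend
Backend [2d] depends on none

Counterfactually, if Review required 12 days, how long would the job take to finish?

16

The binding path is Review→Perf = 9+4 = 13; finish at 13 days.
Review lies on that path, so at 12 days the path becomes 16 days.
That remains the longest chain; total 16 days.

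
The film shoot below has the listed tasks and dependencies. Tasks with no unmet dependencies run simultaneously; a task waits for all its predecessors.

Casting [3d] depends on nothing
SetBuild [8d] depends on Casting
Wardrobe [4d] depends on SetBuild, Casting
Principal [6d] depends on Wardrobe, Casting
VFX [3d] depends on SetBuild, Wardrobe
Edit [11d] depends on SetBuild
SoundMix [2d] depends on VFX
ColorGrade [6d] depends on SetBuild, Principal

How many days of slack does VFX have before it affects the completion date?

7

Critical path: Casting→SetBuild→Wardrobe→Principal→ColorGrade = 3+8+4+6+6 = 27, so the finish is 27 days.
Longest path through VFX: 20 days (earliest finish 18, latest finish 25).
Float = 27 − 20 = 7.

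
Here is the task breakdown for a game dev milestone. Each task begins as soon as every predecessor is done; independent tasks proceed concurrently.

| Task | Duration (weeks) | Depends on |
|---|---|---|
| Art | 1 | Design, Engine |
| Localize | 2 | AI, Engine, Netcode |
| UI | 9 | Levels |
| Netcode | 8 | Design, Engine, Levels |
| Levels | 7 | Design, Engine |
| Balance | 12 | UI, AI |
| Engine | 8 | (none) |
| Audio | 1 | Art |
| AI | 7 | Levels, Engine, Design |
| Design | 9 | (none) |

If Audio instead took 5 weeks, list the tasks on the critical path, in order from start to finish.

The binding path is Design→Levels→UI→Balance = 9+7+9+12 = 37; finish at 37 weeks.
The longest path through Audio is only 11 weeks, so Audio has float 26.
That remains the longest chain; total 37 weeks.

Design, Levels, UI, Balance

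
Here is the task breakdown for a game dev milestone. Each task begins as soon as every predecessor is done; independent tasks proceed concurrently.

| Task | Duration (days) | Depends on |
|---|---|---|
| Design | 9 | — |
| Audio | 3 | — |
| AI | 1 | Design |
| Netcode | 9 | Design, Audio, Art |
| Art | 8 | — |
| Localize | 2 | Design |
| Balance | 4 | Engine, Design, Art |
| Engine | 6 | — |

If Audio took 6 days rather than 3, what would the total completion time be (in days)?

The binding path is Design→Netcode = 9+9 = 18; finish at 18 days.
Audio is off the critical path — its longest chain is 12 days, giving 6 of slack.
That remains the longest chain; total 18 days.

18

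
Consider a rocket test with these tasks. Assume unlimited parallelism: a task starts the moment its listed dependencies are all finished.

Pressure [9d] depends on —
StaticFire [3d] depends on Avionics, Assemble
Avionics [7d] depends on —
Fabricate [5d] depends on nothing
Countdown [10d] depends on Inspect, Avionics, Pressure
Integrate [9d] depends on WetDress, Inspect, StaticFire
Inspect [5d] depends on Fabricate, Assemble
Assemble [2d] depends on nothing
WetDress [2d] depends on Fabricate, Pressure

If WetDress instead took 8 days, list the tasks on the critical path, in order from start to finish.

Pressure, WetDress, Integrate

Baseline: Pressure→WetDress→Integrate = 9+2+9 = 20 → 20 days.
WetDress is on the critical path; changing it to 8 makes that path 26 days.
No other chain overtakes it, so the finish is 26 days.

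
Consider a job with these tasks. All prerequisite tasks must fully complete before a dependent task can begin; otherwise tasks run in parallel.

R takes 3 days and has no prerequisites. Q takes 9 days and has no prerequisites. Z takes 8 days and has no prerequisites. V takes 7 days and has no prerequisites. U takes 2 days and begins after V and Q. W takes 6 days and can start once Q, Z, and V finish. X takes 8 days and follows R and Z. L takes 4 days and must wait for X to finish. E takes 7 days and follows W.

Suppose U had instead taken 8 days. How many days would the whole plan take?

22

Actual critical path: Q→W→E = 9+6+7 = 22 ⇒ 22 days.
U has 11 days of float (longest path through it is 11).
No other chain overtakes it, so the finish is 22 days.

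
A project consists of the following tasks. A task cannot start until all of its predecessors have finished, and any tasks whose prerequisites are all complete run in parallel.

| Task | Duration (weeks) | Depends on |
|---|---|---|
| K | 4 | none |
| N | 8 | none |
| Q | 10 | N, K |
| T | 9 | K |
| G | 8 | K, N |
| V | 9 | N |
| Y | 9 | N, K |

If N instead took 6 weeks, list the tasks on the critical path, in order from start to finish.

N, Q

The binding path is N→Q = 8+10 = 18; finish at 18 weeks.
Since N is critical, the -2 change carries straight to that chain (now 16 weeks).
No other chain overtakes it, so the finish is 16 weeks.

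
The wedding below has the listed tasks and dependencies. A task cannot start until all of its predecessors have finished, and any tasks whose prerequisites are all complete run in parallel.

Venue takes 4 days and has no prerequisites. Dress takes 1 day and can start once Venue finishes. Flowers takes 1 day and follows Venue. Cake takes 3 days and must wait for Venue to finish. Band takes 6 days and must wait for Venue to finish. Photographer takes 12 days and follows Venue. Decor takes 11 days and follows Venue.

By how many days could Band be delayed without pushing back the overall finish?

6

Critical path: Venue→Photographer = 4+12 = 16, so the finish is 16 days.
Band finishes as early as 10 and must finish by 16.
Float = 16 − 10 = 6.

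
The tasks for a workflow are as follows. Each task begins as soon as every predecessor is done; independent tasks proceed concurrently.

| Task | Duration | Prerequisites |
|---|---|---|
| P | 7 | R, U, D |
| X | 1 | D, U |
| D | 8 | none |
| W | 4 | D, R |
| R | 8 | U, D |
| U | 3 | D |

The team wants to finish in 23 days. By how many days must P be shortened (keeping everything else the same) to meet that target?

Current finish: 26 days; target: 23.
P is on every critical path, so each day cut from P cuts the finish by one (this holds down to a finish of 23).
Need 26 − 23 = 3 days off P → P becomes 4 days, finish becomes 23.

3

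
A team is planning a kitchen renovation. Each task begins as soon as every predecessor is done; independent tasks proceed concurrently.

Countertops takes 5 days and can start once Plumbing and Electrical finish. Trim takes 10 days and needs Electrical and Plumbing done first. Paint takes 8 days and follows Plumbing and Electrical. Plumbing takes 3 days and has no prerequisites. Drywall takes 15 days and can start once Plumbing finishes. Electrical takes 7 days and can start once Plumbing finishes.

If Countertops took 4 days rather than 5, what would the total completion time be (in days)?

20

Critical path before the change: Plumbing→Electrical→Trim = 3+7+10 = 20 giving 20 days.
Countertops is off the critical path — its longest chain is 15 days, giving 5 of slack.
No other chain overtakes it, so the finish is 20 days.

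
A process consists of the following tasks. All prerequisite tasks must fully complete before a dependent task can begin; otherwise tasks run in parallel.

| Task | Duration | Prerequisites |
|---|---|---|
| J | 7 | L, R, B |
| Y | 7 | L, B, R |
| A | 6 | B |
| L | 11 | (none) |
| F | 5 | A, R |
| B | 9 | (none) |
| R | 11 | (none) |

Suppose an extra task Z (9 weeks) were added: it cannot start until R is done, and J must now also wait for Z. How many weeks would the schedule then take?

Originally the schedule takes 20 weeks.
With Z inserted, J now waits for max(L, R, B, Z).
New critical path: R→Z→J = 11+9+7 = 27 ⇒ 27 weeks.

27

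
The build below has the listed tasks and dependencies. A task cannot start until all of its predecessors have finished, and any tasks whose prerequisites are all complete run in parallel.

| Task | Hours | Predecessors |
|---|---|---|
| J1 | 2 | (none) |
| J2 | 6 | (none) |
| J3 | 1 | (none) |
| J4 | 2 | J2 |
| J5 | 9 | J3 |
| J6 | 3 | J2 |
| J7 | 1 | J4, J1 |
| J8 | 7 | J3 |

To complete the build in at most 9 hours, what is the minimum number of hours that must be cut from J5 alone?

1

Current finish: 10 hours; target: 9.
J5 is on every critical path, so each hour cut from J5 cuts the finish by one (this holds down to a finish of 9).
Need 10 − 9 = 1 hour off J5 → J5 becomes 8 hours, finish becomes 9.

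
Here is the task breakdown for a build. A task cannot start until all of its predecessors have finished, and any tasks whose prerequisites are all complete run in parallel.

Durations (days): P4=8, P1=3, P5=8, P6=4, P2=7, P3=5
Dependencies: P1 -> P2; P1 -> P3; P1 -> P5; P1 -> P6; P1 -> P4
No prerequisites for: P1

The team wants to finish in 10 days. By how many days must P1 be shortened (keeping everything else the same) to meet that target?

1

Current finish: 11 days; target: 10.
P1 is on every critical path, so each day cut from P1 cuts the finish by one (this holds down to a finish of 9).
Need 11 − 10 = 1 day off P1 → P1 becomes 2 days, finish becomes 10.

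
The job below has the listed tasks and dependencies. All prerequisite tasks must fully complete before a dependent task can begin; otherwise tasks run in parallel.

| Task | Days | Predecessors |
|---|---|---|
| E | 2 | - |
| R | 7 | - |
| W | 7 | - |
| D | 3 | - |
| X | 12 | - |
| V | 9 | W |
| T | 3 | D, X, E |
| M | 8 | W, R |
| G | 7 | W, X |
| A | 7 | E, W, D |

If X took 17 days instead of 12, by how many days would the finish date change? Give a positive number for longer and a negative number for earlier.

As given, the longest chain is X→G = 12+7 = 19, so the finish is 19 days.
Since X is critical, the +5 change carries straight to that chain (now 24 days).
No other chain overtakes it, so the finish is 24 days.
Change in finish: 24 − 19 = +5 days.

5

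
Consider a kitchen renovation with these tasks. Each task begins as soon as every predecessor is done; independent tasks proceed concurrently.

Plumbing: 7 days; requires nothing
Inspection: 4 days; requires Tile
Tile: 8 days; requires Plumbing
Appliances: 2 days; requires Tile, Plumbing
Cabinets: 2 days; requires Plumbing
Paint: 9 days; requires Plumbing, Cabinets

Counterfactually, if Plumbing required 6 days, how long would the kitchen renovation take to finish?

18

Actual critical path: Plumbing→Tile→Inspection = 7+8+4 = 19 ⇒ 19 days.
Plumbing lies on that path, so at 6 days the path becomes 18 days.
No other chain overtakes it, so the finish is 18 days.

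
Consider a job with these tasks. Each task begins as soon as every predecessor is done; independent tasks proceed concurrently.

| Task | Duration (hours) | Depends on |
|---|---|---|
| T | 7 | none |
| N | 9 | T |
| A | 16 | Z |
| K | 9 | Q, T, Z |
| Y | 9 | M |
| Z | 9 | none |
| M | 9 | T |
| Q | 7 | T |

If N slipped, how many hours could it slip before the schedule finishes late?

Critical path: Z→A = 9+16 = 25, so the finish is 25 hours.
Longest path through N: 16 hours (earliest finish 16, latest finish 25).
Float = 25 − 16 = 9.

9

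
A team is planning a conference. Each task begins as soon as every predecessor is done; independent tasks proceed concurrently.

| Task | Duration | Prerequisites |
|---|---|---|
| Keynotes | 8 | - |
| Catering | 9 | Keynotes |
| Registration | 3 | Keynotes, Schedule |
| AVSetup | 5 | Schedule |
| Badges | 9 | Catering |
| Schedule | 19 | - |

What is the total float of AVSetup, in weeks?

2

The longest chain is Keynotes→Catering→Badges = 8+9+9 = 26; overall finish 26 weeks.
The longest chain containing AVSetup totals 24 weeks.
Float = 26 − 24 = 2.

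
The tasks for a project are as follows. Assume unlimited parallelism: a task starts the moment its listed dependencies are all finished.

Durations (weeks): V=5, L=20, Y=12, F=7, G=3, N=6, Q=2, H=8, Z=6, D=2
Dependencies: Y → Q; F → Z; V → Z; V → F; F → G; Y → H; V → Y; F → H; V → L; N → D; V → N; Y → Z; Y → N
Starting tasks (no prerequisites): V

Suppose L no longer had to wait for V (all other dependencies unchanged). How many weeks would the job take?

25

Original critical path: V→L = 5+20 = 25 ⇒ 25 weeks.
Without V→L, L's earliest start moves from 5 to 0.
New critical path: V→Y→N→D = 5+12+6+2 = 25 ⇒ 25 weeks.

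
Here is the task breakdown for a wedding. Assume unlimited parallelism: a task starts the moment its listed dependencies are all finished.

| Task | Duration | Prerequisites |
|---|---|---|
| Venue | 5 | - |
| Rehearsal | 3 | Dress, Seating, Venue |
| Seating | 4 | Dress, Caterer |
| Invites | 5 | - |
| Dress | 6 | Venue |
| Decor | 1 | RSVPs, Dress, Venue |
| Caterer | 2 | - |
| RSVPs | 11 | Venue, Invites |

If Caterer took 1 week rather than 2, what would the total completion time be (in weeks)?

18

Actual critical path: Venue→Dress→Seating→Rehearsal = 5+6+4+3 = 18 ⇒ 18 weeks.
The longest path through Caterer is only 9 weeks, so Caterer has float 9.
The critical path is still Venue→Dress→Seating→Rehearsal; finish is now 18 weeks.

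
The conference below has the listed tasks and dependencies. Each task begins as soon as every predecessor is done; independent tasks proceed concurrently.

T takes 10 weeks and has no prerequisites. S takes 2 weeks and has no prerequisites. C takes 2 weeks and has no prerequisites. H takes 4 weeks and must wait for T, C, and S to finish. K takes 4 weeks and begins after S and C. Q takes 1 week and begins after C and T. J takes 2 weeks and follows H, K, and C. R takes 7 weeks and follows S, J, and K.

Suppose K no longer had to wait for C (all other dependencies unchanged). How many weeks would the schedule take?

23

With the dependency in place, T→H→J→R = 10+4+2+7 = 23 sets the finish at 23 weeks.
Dropping C→K doesn't change K's earliest start (2); another predecessor still binds.
The longest chain is now T→H→J→R = 10+4+2+7 = 23, so the schedule takes 23 weeks.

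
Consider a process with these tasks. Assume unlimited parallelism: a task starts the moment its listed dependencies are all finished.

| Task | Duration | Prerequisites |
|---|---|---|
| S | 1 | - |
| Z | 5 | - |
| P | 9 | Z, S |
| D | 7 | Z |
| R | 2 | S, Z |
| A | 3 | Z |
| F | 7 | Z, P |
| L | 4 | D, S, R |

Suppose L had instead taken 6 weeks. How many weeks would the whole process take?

21

Critical path before the change: Z→P→F = 5+9+7 = 21 giving 21 weeks.
L is off the critical path — its longest chain is 16 weeks, giving 5 of slack.
No other chain overtakes it, so the finish is 21 weeks.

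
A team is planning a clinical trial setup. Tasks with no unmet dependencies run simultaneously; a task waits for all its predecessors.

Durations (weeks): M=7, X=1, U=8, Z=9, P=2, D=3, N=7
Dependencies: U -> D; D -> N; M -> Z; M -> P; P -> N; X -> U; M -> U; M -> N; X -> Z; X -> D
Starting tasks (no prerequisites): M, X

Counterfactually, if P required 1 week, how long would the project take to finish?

25

Baseline: M→U→D→N = 7+8+3+7 = 25 → 25 weeks.
P is off the critical path — its longest chain is 16 weeks, giving 9 of slack.
That remains the longest chain; total 25 weeks.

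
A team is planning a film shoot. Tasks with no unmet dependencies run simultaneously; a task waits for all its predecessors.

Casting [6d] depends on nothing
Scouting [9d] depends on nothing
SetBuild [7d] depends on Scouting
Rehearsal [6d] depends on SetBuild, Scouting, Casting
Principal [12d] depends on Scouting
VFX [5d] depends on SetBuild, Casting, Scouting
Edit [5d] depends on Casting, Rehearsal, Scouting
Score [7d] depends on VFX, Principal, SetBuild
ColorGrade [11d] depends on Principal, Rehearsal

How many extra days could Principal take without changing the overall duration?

1

Critical path: Scouting→SetBuild→Rehearsal→ColorGrade = 9+7+6+11 = 33, so the finish is 33 days.
The longest chain containing Principal totals 32 days.
Slack of Principal = 10 − 9 = 1 day.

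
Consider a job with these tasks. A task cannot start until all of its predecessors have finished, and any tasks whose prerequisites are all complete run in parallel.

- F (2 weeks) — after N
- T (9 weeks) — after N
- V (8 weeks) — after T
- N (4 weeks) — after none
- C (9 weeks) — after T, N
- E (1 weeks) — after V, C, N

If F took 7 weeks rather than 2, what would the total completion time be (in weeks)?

23

As given, the longest chain is N→T→C→E = 4+9+9+1 = 23, so the finish is 23 weeks.
The longest path through F is only 6 weeks, so F has float 17.
That remains the longest chain; total 23 weeks.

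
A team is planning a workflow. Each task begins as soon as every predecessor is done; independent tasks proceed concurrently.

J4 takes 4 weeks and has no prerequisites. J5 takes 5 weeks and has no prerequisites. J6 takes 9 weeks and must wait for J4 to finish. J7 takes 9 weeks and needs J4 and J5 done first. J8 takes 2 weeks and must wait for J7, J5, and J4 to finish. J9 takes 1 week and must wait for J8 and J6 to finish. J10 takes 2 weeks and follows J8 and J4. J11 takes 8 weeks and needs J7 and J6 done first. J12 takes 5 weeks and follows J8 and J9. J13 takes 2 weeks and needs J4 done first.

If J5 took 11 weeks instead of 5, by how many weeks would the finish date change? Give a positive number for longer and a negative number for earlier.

The binding path is J5→J7→J8→J9→J12 = 5+9+2+1+5 = 22; finish at 22 weeks.
J5 is on the critical path; changing it to 11 makes that path 28 weeks.
That remains the longest chain; total 28 weeks.
Change in finish: 28 − 22 = +6 weeks.

6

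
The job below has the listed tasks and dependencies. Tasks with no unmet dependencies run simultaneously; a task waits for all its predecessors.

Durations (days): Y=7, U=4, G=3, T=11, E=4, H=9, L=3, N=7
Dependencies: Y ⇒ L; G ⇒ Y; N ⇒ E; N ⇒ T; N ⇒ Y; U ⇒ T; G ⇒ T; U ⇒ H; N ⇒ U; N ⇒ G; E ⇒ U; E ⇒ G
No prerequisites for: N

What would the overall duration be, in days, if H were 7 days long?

26

Actual critical path: N→E→U→T = 7+4+4+11 = 26 ⇒ 26 days.
The longest path through H is only 24 days, so H has float 2.
The critical path is still N→E→U→T; finish is now 26 days.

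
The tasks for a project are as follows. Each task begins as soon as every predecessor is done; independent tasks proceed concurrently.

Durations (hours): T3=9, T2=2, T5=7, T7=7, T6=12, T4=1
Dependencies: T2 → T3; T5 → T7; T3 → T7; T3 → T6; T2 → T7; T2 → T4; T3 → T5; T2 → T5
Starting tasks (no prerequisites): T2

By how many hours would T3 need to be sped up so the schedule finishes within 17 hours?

Current finish: 25 hours; target: 17.
T3 is on every critical path, so each hour cut from T3 cuts the finish by one (this holds down to a finish of 17).
Need 25 − 17 = 8 hours off T3 → T3 becomes 1 hour, finish becomes 17.

8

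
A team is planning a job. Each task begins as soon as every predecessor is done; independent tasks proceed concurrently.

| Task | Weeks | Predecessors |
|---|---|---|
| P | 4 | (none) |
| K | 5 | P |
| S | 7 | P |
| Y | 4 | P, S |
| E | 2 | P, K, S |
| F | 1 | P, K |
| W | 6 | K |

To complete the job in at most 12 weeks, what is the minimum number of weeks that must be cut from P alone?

Current finish: 15 weeks; target: 12.
P is on every critical path, so each week cut from P cuts the finish by one (this holds down to a finish of 12).
Need 15 − 12 = 3 weeks off P → P becomes 1 week, finish becomes 12.

3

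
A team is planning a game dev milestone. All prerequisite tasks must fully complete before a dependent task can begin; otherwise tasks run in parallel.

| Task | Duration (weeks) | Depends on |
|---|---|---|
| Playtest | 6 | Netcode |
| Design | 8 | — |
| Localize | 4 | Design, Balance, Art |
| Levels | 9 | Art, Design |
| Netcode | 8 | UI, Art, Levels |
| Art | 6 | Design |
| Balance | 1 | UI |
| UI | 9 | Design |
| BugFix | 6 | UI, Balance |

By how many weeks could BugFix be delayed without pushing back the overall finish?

13

Critical path: Design→Art→Levels→Netcode→Playtest = 8+6+9+8+6 = 37, so the finish is 37 weeks.
The longest chain containing BugFix totals 24 weeks.
Float = 37 − 24 = 13.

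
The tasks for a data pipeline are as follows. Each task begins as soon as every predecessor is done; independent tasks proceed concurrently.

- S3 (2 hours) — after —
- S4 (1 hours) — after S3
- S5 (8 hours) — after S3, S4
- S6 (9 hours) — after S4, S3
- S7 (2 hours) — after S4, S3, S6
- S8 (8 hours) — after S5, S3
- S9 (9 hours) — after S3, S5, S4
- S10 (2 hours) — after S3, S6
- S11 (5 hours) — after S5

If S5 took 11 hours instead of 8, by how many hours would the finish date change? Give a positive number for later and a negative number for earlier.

3

Baseline: S3→S4→S5→S9 = 2+1+8+9 = 20 → 20 hours.
S5 lies on that path, so at 11 hours the path becomes 23 hours.
The critical path is still S3→S4→S5→S9; finish is now 23 hours.
Change in finish: 23 − 20 = +3 hours.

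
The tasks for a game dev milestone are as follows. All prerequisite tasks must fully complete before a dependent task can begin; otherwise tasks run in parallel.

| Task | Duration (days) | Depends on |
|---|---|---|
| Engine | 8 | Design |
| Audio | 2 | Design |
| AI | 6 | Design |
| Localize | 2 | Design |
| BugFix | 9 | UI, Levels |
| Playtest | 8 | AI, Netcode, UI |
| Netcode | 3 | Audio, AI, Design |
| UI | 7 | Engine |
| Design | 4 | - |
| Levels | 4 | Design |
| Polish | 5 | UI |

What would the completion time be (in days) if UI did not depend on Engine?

Before: longest chain Design→Engine→UI→BugFix = 4+8+7+9 = 28, finish 28.
Without Engine→UI, UI's earliest start moves from 12 to 0.
New critical path: Design→AI→Netcode→Playtest = 4+6+3+8 = 21 ⇒ 21 days.

21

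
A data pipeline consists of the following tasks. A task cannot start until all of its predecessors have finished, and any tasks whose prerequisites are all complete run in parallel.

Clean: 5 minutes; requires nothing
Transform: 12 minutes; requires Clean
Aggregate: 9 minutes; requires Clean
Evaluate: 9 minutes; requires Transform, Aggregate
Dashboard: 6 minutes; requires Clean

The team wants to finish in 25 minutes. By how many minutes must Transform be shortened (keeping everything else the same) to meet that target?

Current finish: 26 minutes; target: 25.
Transform is on every critical path, so each minute cut from Transform cuts the finish by one (this holds down to a finish of 23).
Need 26 − 25 = 1 minute off Transform → Transform becomes 11 minutes, finish becomes 25.

1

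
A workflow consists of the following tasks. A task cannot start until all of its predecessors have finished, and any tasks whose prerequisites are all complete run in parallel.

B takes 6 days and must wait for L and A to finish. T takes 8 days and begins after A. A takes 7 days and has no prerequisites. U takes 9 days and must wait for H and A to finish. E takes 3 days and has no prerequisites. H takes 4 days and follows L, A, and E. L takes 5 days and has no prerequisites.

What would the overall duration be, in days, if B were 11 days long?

20

Critical path before the change: A→H→U = 7+4+9 = 20 giving 20 days.
B has 7 days of float (longest path through it is 13).
No other chain overtakes it, so the finish is 20 days.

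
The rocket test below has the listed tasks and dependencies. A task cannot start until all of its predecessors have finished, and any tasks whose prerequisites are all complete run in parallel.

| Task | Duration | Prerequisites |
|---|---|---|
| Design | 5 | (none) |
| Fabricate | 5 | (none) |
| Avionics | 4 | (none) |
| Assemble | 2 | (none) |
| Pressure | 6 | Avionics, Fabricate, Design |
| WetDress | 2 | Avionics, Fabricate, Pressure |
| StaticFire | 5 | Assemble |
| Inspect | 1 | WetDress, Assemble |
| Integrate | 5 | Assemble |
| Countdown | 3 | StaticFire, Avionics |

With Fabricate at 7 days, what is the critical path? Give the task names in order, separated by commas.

Critical path before the change: Fabricate→Pressure→WetDress→Inspect = 5+6+2+1 = 14 giving 14 days.
Fabricate lies on that path, so at 7 days the path becomes 16 days.
No other chain overtakes it, so the finish is 16 days.

Fabricate, Pressure, WetDress, Inspect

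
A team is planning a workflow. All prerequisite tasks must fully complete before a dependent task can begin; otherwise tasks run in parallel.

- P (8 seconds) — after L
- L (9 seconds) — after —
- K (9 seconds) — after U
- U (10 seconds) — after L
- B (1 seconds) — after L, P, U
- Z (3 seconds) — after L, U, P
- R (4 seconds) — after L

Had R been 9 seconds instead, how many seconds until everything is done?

28

Actual critical path: L→U→K = 9+10+9 = 28 ⇒ 28 seconds.
The longest path through R is only 13 seconds, so R has float 15.
The critical path is still L→U→K; finish is now 28 seconds.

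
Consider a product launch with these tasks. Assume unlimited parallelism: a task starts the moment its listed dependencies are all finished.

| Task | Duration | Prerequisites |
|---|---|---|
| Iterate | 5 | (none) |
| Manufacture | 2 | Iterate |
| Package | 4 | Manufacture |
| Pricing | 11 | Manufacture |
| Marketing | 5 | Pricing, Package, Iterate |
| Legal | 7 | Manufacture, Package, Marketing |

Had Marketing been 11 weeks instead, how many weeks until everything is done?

36

The binding path is Iterate→Manufacture→Pricing→Marketing→Legal = 5+2+11+5+7 = 30; finish at 30 weeks.
Marketing is on the critical path; changing it to 11 makes that path 36 weeks.
That remains the longest chain; total 36 weeks.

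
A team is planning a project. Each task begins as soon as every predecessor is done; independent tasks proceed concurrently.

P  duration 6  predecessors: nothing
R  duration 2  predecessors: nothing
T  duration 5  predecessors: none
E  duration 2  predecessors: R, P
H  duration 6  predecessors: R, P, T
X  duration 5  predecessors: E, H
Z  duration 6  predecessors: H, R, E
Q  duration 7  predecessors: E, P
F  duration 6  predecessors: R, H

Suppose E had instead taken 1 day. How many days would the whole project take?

Baseline: P→H→Z = 6+6+6 = 18 → 18 days.
The longest path through E is only 15 days, so E has float 3.
No other chain overtakes it, so the finish is 18 days.

18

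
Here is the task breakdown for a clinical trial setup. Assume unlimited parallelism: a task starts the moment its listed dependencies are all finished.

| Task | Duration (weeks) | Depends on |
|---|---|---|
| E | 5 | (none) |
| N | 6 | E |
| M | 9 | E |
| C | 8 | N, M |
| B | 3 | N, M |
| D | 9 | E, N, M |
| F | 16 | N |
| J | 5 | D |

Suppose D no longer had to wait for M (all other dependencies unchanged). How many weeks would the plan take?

27

Before: longest chain E→M→D→J = 5+9+9+5 = 28, finish 28.
Without M→D, D's earliest start moves from 14 to 11.
After: E→N→F = 5+6+16 = 27 → 27 weeks.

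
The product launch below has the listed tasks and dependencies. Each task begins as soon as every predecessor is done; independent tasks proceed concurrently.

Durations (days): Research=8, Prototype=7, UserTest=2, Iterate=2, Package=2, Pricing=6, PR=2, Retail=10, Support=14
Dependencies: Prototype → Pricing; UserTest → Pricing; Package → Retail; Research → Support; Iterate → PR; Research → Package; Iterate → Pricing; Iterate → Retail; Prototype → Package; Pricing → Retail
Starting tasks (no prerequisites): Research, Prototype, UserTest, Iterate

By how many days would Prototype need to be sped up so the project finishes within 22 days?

Current finish: 23 days; target: 22.
Prototype is on every critical path, so each day cut from Prototype cuts the finish by one (this holds down to a finish of 22).
Need 23 − 22 = 1 day off Prototype → Prototype becomes 6 days, finish becomes 22.

1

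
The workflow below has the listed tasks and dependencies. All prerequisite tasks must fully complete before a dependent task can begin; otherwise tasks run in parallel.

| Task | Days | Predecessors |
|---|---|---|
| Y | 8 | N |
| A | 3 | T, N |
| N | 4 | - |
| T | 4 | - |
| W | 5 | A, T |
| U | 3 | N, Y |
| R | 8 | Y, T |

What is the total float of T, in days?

8

Critical path: N→Y→R = 4+8+8 = 20, so the finish is 20 days.
T finishes as early as 4 and must finish by 12.
Slack of T = 8 − 0 = 8 days.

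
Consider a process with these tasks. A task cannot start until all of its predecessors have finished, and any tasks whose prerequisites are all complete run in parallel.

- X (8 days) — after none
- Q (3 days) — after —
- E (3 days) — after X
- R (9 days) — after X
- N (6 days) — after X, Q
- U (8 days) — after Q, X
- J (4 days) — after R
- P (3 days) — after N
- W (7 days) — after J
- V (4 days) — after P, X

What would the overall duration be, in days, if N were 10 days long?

28

As given, the longest chain is X→R→J→W = 8+9+4+7 = 28, so the finish is 28 days.
The longest path through N is only 21 days, so N has float 7.
No other chain overtakes it, so the finish is 28 days.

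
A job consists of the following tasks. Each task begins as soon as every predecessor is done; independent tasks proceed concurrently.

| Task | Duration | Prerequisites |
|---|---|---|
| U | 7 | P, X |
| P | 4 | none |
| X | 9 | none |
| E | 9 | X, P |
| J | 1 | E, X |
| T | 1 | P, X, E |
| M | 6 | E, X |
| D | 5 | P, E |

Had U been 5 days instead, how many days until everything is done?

24

The binding path is X→E→M = 9+9+6 = 24; finish at 24 days.
U is off the critical path — its longest chain is 16 days, giving 8 of slack.
No other chain overtakes it, so the finish is 24 days.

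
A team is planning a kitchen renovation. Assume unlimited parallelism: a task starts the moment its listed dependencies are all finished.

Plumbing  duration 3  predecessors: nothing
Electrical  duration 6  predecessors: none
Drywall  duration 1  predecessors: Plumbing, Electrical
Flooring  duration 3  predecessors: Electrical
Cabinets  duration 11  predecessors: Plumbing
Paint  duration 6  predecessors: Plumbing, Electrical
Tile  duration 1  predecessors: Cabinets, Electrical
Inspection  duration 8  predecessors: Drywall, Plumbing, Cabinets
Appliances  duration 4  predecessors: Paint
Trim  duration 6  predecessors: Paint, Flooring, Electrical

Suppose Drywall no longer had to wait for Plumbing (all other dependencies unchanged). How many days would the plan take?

Original critical path: Plumbing→Cabinets→Inspection = 3+11+8 = 22 ⇒ 22 days.
Dropping Plumbing→Drywall doesn't change Drywall's earliest start (6); another predecessor still binds.
New critical path: Plumbing→Cabinets→Inspection = 3+11+8 = 22 ⇒ 22 days.

22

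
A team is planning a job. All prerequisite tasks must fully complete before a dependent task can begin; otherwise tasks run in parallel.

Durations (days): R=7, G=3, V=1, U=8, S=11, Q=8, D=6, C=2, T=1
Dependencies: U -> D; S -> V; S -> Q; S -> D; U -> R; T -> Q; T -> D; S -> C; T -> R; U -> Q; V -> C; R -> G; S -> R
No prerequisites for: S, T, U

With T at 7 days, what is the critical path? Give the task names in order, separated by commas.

Critical path before the change: S→R→G = 11+7+3 = 21 giving 21 days.
T has 10 days of float (longest path through it is 11).
No other chain overtakes it, so the finish is 21 days.

S, R, G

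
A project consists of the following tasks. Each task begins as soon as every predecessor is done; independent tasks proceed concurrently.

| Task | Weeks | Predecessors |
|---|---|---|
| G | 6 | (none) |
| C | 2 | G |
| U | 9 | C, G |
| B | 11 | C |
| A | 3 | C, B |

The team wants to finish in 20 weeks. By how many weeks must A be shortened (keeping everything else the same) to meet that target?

2

Current finish: 22 weeks; target: 20.
A is on every critical path, so each week cut from A cuts the finish by one (this holds down to a finish of 20).
Need 22 − 20 = 2 weeks off A → A becomes 1 week, finish becomes 20.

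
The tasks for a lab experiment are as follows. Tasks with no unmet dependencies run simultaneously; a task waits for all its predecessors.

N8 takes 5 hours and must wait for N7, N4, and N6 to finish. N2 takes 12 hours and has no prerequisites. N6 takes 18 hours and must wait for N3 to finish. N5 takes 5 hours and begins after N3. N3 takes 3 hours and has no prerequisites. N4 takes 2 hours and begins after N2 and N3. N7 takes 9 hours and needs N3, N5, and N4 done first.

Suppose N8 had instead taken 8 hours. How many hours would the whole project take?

31

Actual critical path: N2→N4→N7→N8 = 12+2+9+5 = 28 ⇒ 28 hours.
Since N8 is critical, the +3 change carries straight to that chain (now 31 hours).
That remains the longest chain; total 31 hours.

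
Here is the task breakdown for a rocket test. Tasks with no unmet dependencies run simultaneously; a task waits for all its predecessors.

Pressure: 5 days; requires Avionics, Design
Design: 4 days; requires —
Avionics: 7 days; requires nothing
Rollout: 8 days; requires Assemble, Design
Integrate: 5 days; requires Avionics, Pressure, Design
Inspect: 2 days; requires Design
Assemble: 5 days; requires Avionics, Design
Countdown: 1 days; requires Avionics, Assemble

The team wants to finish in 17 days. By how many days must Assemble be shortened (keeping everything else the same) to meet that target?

Current finish: 20 days; target: 17.
Assemble is on every critical path, so each day cut from Assemble cuts the finish by one (this holds down to a finish of 17).
Need 20 − 17 = 3 days off Assemble → Assemble becomes 2 days, finish becomes 17.

3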